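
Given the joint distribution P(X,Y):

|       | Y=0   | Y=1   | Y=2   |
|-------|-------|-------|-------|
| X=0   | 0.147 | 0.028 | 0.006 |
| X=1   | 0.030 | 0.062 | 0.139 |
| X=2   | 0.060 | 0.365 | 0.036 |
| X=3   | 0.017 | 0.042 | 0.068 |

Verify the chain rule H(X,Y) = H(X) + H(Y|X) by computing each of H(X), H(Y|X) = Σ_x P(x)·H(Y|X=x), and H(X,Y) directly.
H(X) = 1.8278 bits, H(Y|X) = 1.0664 bits, H(X,Y) = 2.8942 bits

Marginal of X (row sums):
  P(X=0) = 0.147 + 0.028 + 0.006 = 0.181
  P(X=1) = 0.030 + 0.062 + 0.139 = 0.231
  P(X=2) = 0.060 + 0.365 + 0.036 = 0.461
  P(X=3) = 0.017 + 0.042 + 0.068 = 0.127
H(X) = -[0.181·log₂(0.181) + 0.231·log₂(0.231) + 0.461·log₂(0.461) + 0.127·log₂(0.127)]
  = 0.44633 + 0.48834 + 0.51501 + 0.37809 = 1.8278 bits

H(Y|X) = Σ_x P(x)·H(Y|X=x):
  X=0: P(X=0) = 0.181, P(Y|X=0) = (147/181, 28/181, 6/181) → H(Y|X=0) = 0.82323
  X=1: P(X=1) = 0.231, P(Y|X=1) = (10/77, 62/231, 139/231) → H(Y|X=1) = 1.33270
  X=2: P(X=2) = 0.461, P(Y|X=2) = (60/461, 365/461, 36/461) → H(Y|X=2) = 0.93686
  X=3: P(X=3) = 0.127, P(Y|X=3) = (17/127, 42/127, 68/127) → H(Y|X=3) = 1.39883
H(Y|X) = 0.181·0.82323 + 0.231·1.33270 + 0.461·0.93686 + 0.127·1.39883 = 1.0664 bits

H(X,Y) = -Σ_{x,y} P(x,y) log₂ P(x,y). Per-cell terms -P(x,y)·log₂P(x,y):
  X=0: 0.40662, 0.14444, 0.04428
  X=1: 0.15177, 0.24872, 0.39571
  X=2: 0.24353, 0.53072, 0.17265
  X=3: 0.09993, 0.19209, 0.26373
Sum of the 12 terms: H(X,Y) = 2.8942 bits

Chain rule check:
  H(X) + H(Y|X) = 1.8278 + 1.0664 = 2.8942 bits
  H(X,Y) = 2.8942 bits
✓ Chain rule verified.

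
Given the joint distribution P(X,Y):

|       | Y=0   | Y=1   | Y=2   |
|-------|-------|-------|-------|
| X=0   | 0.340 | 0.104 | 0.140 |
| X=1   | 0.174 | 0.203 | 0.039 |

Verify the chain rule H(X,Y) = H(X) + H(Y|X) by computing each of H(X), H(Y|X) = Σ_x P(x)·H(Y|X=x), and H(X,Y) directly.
H(X) = 0.9795 bits, H(Y|X) = 1.3748 bits, H(X,Y) = 2.3544 bits

Marginal of X (row sums):
  P(X=0) = 0.340 + 0.104 + 0.140 = 0.584
  P(X=1) = 0.174 + 0.203 + 0.039 = 0.416
H(X) = -[0.584·log₂(0.584) + 0.416·log₂(0.416)]
  = 0.45316 + 0.52638 = 0.9795 bits

H(Y|X) = Σ_x P(x)·H(Y|X=x):
  X=0: P(X=0) = 0.584, P(Y|X=0) = (85/146, 13/73, 35/146) → H(Y|X=0) = 1.39164
  X=1: P(X=1) = 0.416, P(Y|X=1) = (87/208, 203/416, 3/32) → H(Y|X=1) = 1.35124
H(Y|X) = 0.584·1.39164 + 0.416·1.35124 = 1.3748 bits

H(X,Y) = -Σ_{x,y} P(x,y) log₂ P(x,y). Per-cell terms -P(x,y)·log₂P(x,y):
  X=0: 0.52917, 0.33960, 0.39711
  X=1: 0.43897, 0.46699, 0.18253
Sum of the 6 terms: H(X,Y) = 2.3544 bits

Chain rule check:
  H(X) + H(Y|X) = 0.9795 + 1.3748 = 2.3543 bits
  H(X,Y) = 2.3544 bits
✓ Chain rule verified (Δ = 0.0001 is 4-dp rounding noise: each of the three values was rounded independently).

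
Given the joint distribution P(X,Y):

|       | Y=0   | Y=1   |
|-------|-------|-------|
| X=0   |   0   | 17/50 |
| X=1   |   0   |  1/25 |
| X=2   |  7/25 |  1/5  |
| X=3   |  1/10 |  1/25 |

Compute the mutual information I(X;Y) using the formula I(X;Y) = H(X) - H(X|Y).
0.3669 bits

I(X;Y) = H(X) - H(X|Y)

Marginal of X (row sums):
  P(X=0) = 0 + 17/50 = 17/50
  P(X=1) = 0 + 1/25 = 1/25
  P(X=2) = 7/25 + 1/5 = 12/25
  P(X=3) = 1/10 + 1/25 = 7/50
H(X) = -[(17/50)·log₂(17/50) + (1/25)·log₂(1/25) + (12/25)·log₂(12/25) + (7/50)·log₂(7/50)]
  = 0.529174 + 0.185754 + 0.508269 + 0.397110 = 1.62031 bits

Marginal of Y (column sums):
  P(Y=0) = 0 + 0 + 7/25 + 1/10 = 19/50
  P(Y=1) = 17/50 + 1/25 + 1/5 + 1/25 = 31/50
H(X|Y) = Σ_y P(y)·H(X|Y=y):
  Y=0: P(Y=0) = 19/50, P(X|Y=0) = (0, 0, 14/19, 5/19) → H(X|Y=0) = 0.831474
  Y=1: P(Y=1) = 31/50, P(X|Y=1) = (17/31, 2/31, 10/31, 2/31) → H(X|Y=1) = 1.512062
H(X|Y) = (19/50)·0.831474 + (31/50)·1.512062 = 1.25344 bits

I(X;Y) = H(X) - H(X|Y) = 1.62031 - 1.25344 = 0.3669 bits

Cross-check via I(X;Y) = H(X) + H(Y) - H(X,Y): computing H(Y) from the column sums and H(X,Y) from the 8 cells in the same way gives H(Y) = 0.95804 bits and H(X,Y) = 2.21148 bits, so
I(X;Y) = 1.62031 + 0.95804 - 2.21148 = 0.3669 bits ✓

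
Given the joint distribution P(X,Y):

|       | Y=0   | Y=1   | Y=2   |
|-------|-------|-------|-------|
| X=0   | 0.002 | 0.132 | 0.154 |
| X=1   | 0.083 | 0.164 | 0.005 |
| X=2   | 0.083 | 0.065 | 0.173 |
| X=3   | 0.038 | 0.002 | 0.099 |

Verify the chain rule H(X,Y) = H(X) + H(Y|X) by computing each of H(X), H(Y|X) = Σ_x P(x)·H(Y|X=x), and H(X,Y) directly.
H(X) = 1.9403 bits, H(Y|X) = 1.1627 bits, H(X,Y) = 3.1030 bits

Marginal of X (row sums):
  P(X=0) = 0.002 + 0.132 + 0.154 = 0.288
  P(X=1) = 0.083 + 0.164 + 0.005 = 0.252
  P(X=2) = 0.083 + 0.065 + 0.173 = 0.321
  P(X=3) = 0.038 + 0.002 + 0.099 = 0.139
H(X) = -[0.288·log₂(0.288) + 0.252·log₂(0.252) + 0.321·log₂(0.321) + 0.139·log₂(0.139)]
  = 0.517207 + 0.501103 + 0.526233 + 0.395711 = 1.9403 bits

H(Y|X) = Σ_x P(x)·H(Y|X=x):
  X=0: P(X=0) = 0.288, P(Y|X=0) = (1/144, 11/24, 77/144) → H(Y|X=0) = 1.048588
  X=1: P(X=1) = 0.252, P(Y|X=1) = (83/252, 41/63, 5/252) → H(Y|X=1) = 1.043246
  X=2: P(X=2) = 0.321, P(Y|X=2) = (83/321, 65/321, 173/321) → H(Y|X=2) = 1.451748
  X=3: P(X=3) = 0.139, P(Y|X=3) = (38/139, 2/139, 99/139) → H(Y|X=3) = 0.948239
H(Y|X) = 0.288·1.048588 + 0.252·1.043246 + 0.321·1.451748 + 0.139·0.948239 = 1.1627 bits

H(X,Y) = -Σ_{x,y} P(x,y) log₂ P(x,y). Per-cell terms -P(x,y)·log₂P(x,y):
  X=0: 0.017932, 0.385624, 0.415646
  X=1: 0.298032, 0.427750, 0.038219
  X=2: 0.298032, 0.256322, 0.437890
  X=3: 0.179279, 0.017932, 0.330306
Sum of the 12 terms: H(X,Y) = 3.1030 bits

Chain rule check:
  H(X) + H(Y|X) = 1.9403 + 1.1627 = 3.1030 bits
  H(X,Y) = 3.1030 bits
✓ Chain rule verified.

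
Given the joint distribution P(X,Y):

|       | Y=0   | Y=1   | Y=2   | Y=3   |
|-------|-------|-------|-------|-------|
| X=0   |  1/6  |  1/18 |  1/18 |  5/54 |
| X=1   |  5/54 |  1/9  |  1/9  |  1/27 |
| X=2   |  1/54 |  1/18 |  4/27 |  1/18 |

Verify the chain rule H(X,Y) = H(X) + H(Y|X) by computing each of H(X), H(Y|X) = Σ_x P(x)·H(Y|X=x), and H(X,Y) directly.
H(X) = 1.5743 bits, H(Y|X) = 1.8142 bits, H(X,Y) = 3.3884 bits

Marginal of X (row sums):
  P(X=0) = 1/6 + 1/18 + 1/18 + 5/54 = 10/27
  P(X=1) = 5/54 + 1/9 + 1/9 + 1/27 = 19/54
  P(X=2) = 1/54 + 1/18 + 4/27 + 1/18 = 5/18
H(X) = -[(10/27)·log₂(10/27) + (19/54)·log₂(19/54) + (5/18)·log₂(5/18)]
  = 0.53073 + 0.53023 + 0.51333 = 1.5743 bits

H(Y|X) = Σ_x P(x)·H(Y|X=x):
  X=0: P(X=0) = 10/27, P(Y|X=0) = (9/20, 3/20, 3/20, 1/4) → H(Y|X=0) = 1.83949
  X=1: P(X=1) = 19/54, P(Y|X=1) = (5/19, 6/19, 6/19, 2/19) → H(Y|X=1) = 1.89902
  X=2: P(X=2) = 5/18, P(Y|X=2) = (1/15, 1/5, 8/15, 1/5) → H(Y|X=2) = 1.67291
H(Y|X) = (10/27)·1.83949 + (19/54)·1.89902 + (5/18)·1.67291 = 1.8142 bits

H(X,Y) = -Σ_{x,y} P(x,y) log₂ P(x,y). Per-cell terms -P(x,y)·log₂P(x,y):
  X=0: 0.43083, 0.23166, 0.23166, 0.31787
  X=1: 0.31787, 0.35221, 0.35221, 0.17611
  X=2: 0.10657, 0.23166, 0.40813, 0.23166
Sum of the 12 terms: H(X,Y) = 3.3884 bits

Chain rule check:
  H(X) + H(Y|X) = 1.5743 + 1.8142 = 3.3885 bits
  H(X,Y) = 3.3884 bits
✓ Chain rule verified (Δ = 0.0001 is 4-dp rounding noise: each of the three values was rounded independently).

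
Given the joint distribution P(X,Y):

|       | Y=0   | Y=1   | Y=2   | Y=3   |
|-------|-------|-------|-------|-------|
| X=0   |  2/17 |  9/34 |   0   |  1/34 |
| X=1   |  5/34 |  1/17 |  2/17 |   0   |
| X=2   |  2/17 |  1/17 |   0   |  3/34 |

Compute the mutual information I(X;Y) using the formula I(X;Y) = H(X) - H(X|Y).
0.4050 bits

I(X;Y) = H(X) - H(X|Y)

Marginal of X (row sums):
  P(X=0) = 2/17 + 9/34 + 0 + 1/34 = 7/17
  P(X=1) = 5/34 + 1/17 + 2/17 + 0 = 11/34
  P(X=2) = 2/17 + 1/17 + 0 + 3/34 = 9/34
H(X) = -[(7/17)·log₂(7/17) + (11/34)·log₂(11/34) + (9/34)·log₂(9/34)]
  = 0.5271 + 0.5267 + 0.5076 = 1.5614 bits

Marginal of Y (column sums):
  P(Y=0) = 2/17 + 5/34 + 2/17 = 13/34
  P(Y=1) = 9/34 + 1/17 + 1/17 = 13/34
  P(Y=2) = 0 + 2/17 + 0 = 2/17
  P(Y=3) = 1/34 + 0 + 3/34 = 2/17
H(X|Y) = Σ_y P(y)·H(X|Y=y):
  Y=0: P(Y=0) = 13/34, P(X|Y=0) = (4/13, 5/13, 4/13) → H(X|Y=0) = 1.5766
  Y=1: P(Y=1) = 13/34, P(X|Y=1) = (9/13, 2/13, 2/13) → H(X|Y=1) = 1.1982
  Y=2: P(Y=2) = 2/17, P(X|Y=2) = (0, 1, 0) → H(X|Y=2) = 0.0000
  Y=3: P(Y=3) = 2/17, P(X|Y=3) = (1/4, 0, 3/4) → H(X|Y=3) = 0.8113
H(X|Y) = (13/34)·1.5766 + (13/34)·1.1982 + (2/17)·0.0000 + (2/17)·0.8113 = 1.1564 bits

I(X;Y) = H(X) - H(X|Y) = 1.5614 - 1.1564 = 0.4050 bits

Cross-check via I(X;Y) = H(X) + H(Y) - H(X,Y): computing H(Y) from the column sums and H(X,Y) from the 12 cells in the same way gives H(Y) = 1.7871 bits and H(X,Y) = 2.9435 bits, so
I(X;Y) = 1.5614 + 1.7871 - 2.9435 = 0.4050 bits ✓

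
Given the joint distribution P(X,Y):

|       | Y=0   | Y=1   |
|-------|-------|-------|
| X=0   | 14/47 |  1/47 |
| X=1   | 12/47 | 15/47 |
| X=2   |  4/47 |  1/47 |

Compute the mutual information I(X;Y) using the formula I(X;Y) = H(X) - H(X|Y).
0.1852 bits

I(X;Y) = H(X) - H(X|Y)

Marginal of X (row sums):
  P(X=0) = 14/47 + 1/47 = 15/47
  P(X=1) = 12/47 + 15/47 = 27/47
  P(X=2) = 4/47 + 1/47 = 5/47
H(X) = -[(15/47)·log₂(15/47) + (27/47)·log₂(27/47) + (5/47)·log₂(5/47)]
  = 0.5259 + 0.4594 + 0.3439 = 1.3292 bits

Marginal of Y (column sums):
  P(Y=0) = 14/47 + 12/47 + 4/47 = 30/47
  P(Y=1) = 1/47 + 15/47 + 1/47 = 17/47
H(X|Y) = Σ_y P(y)·H(X|Y=y):
  Y=0: P(Y=0) = 30/47, P(X|Y=0) = (7/15, 2/5, 2/15) → H(X|Y=0) = 1.4295
  Y=1: P(Y=1) = 17/47, P(X|Y=1) = (1/17, 15/17, 1/17) → H(X|Y=1) = 0.6402
H(X|Y) = (30/47)·1.4295 + (17/47)·0.6402 = 1.1440 bits

I(X;Y) = H(X) - H(X|Y) = 1.3292 - 1.1440 = 0.1852 bits

Cross-check via I(X;Y) = H(X) + H(Y) - H(X,Y): computing H(Y) from the column sums and H(X,Y) from the 6 cells in the same way gives H(Y) = 0.9441 bits and H(X,Y) = 2.0881 bits, so
I(X;Y) = 1.3292 + 0.9441 - 2.0881 = 0.1852 bits ✓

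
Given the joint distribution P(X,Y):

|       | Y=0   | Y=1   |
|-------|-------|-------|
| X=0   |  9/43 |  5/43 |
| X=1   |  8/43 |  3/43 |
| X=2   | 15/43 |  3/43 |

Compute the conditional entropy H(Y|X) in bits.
0.7945 bits

H(Y|X) = H(X,Y) - H(X)

H(X,Y) = -Σ_{x,y} P(x,y) log₂ P(x,y). Per-cell terms -P(x,y)·log₂P(x,y):
  X=0: 0.47226, 0.36097
  X=1: 0.45140, 0.26800
  X=2: 0.53001, 0.26800
Sum of the 6 terms: H(X,Y) = 2.3506 bits

Marginal of X (row sums):
  P(X=0) = 9/43 + 5/43 = 14/43
  P(X=1) = 8/43 + 3/43 = 11/43
  P(X=2) = 15/43 + 3/43 = 18/43
H(X) = -[(14/43)·log₂(14/43) + (11/43)·log₂(11/43) + (18/43)·log₂(18/43)]
  = 0.52709 + 0.50314 + 0.52591 = 1.5561 bits

H(Y|X) = H(X,Y) - H(X) = 2.3506 - 1.5561 = 0.7945 bits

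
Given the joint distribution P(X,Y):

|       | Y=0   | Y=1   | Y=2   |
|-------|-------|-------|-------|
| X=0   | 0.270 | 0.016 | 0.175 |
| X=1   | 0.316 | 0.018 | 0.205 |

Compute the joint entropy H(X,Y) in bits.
2.1437 bits

H(X,Y) = -Σ_{x,y} P(x,y) log₂ P(x,y). Per-cell terms -P(x,y)·log₂P(x,y):
  X=0: 0.51002, 0.09545, 0.44005
  X=1: 0.52519, 0.10433, 0.46869
Sum of the 6 terms: H(X,Y) = 2.1437 bits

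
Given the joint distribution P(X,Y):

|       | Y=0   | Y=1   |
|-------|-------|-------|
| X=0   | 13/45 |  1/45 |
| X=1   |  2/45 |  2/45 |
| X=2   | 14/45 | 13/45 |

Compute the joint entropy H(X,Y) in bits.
2.0804 bits

H(X,Y) = -Σ_{x,y} P(x,y) log₂ P(x,y). Per-cell terms -P(x,y)·log₂P(x,y):
  X=0: 0.51752, 0.12204
  X=1: 0.19964, 0.19964
  X=2: 0.52407, 0.51752
Sum of the 6 terms: H(X,Y) = 2.0804 bits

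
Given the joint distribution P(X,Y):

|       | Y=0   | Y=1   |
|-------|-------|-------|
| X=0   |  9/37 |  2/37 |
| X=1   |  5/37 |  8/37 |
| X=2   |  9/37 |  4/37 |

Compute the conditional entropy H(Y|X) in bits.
0.8540 bits

H(Y|X) = H(X,Y) - H(X)

H(X,Y) = -Σ_{x,y} P(x,y) log₂ P(x,y). Per-cell terms -P(x,y)·log₂P(x,y):
  X=0: 0.4961015, 0.2275380
  X=1: 0.3902061, 0.4777196
  X=2: 0.4961015, 0.3469679
Sum of the 6 terms: H(X,Y) = 2.434635 bits

Marginal of X (row sums):
  P(X=0) = 9/37 + 2/37 = 11/37
  P(X=1) = 5/37 + 8/37 = 13/37
  P(X=2) = 9/37 + 4/37 = 13/37
H(X) = -[(11/37)·log₂(11/37) + (13/37)·log₂(13/37) + (13/37)·log₂(13/37)]
  = 0.5202767 + 0.5301940 + 0.5301940 = 1.580665 bits

H(Y|X) = H(X,Y) - H(X) = 2.434635 - 1.580665 = 0.8540 bits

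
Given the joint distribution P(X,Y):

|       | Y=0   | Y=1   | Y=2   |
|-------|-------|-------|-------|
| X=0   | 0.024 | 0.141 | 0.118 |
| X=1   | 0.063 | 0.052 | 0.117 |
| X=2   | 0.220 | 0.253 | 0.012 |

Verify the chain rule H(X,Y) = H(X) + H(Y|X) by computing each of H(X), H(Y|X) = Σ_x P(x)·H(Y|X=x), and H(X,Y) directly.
H(X) = 1.5107 bits, H(Y|X) = 1.2748 bits, H(X,Y) = 2.7855 bits

Marginal of X (row sums):
  P(X=0) = 0.024 + 0.141 + 0.118 = 0.283
  P(X=1) = 0.063 + 0.052 + 0.117 = 0.232
  P(X=2) = 0.220 + 0.253 + 0.012 = 0.485
H(X) = -[0.283·log₂(0.283) + 0.232·log₂(0.232) + 0.485·log₂(0.485)]
  = 0.5154 + 0.4890 + 0.5063 = 1.5107 bits

H(Y|X) = Σ_x P(x)·H(Y|X=x):
  X=0: P(X=0) = 0.283, P(Y|X=0) = (24/283, 141/283, 118/283) → H(Y|X=0) = 1.3289
  X=1: P(X=1) = 0.232, P(Y|X=1) = (63/232, 13/58, 117/232) → H(Y|X=1) = 1.4924
  X=2: P(X=2) = 0.485, P(Y|X=2) = (44/97, 253/485, 12/485) → H(Y|X=2) = 1.1391
H(Y|X) = 0.283·1.3289 + 0.232·1.4924 + 0.485·1.1391 = 1.2748 bits

H(X,Y) = -Σ_{x,y} P(x,y) log₂ P(x,y). Per-cell terms -P(x,y)·log₂P(x,y):
  X=0: 0.1291, 0.3985, 0.3638
  X=1: 0.2513, 0.2218, 0.3622
  X=2: 0.4806, 0.5016, 0.0766
Sum of the 9 terms: H(X,Y) = 2.7855 bits

Chain rule check:
  H(X) + H(Y|X) = 1.5107 + 1.2748 = 2.7855 bits
  H(X,Y) = 2.7855 bits
✓ Chain rule verified.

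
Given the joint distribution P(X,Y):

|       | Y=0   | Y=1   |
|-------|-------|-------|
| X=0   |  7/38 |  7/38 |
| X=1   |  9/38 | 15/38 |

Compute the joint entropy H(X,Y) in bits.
1.9207 bits

H(X,Y) = -Σ_{x,y} P(x,y) log₂ P(x,y). Per-cell terms -P(x,y)·log₂P(x,y):
  X=0: 0.44958, 0.44958
  X=1: 0.49216, 0.52936
Sum of the 4 terms: H(X,Y) = 1.9207 bits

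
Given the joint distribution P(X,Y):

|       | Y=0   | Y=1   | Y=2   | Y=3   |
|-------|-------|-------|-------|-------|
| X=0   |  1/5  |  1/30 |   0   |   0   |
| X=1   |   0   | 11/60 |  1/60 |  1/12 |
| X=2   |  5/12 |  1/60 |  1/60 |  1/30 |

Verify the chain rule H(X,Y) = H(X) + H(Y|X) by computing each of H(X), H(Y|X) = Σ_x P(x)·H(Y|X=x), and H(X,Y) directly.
H(X) = 1.5124 bits, H(Y|X) = 0.8482 bits, H(X,Y) = 2.3606 bits

Marginal of X (row sums):
  P(X=0) = 1/5 + 1/30 + 0 + 0 = 7/30
  P(X=1) = 0 + 11/60 + 1/60 + 1/12 = 17/60
  P(X=2) = 5/12 + 1/60 + 1/60 + 1/30 = 29/60
H(X) = -[(7/30)·log₂(7/30) + (17/60)·log₂(17/60) + (29/60)·log₂(29/60)]
  = 0.48989 + 0.51550 + 0.50697 = 1.5124 bits

H(Y|X) = Σ_x P(x)·H(Y|X=x):
  X=0: P(X=0) = 7/30, P(Y|X=0) = (6/7, 1/7, 0, 0) → H(Y|X=0) = 0.59167
  X=1: P(X=1) = 17/60, P(Y|X=1) = (0, 11/17, 1/17, 5/17) → H(Y|X=1) = 1.16609
  X=2: P(X=2) = 29/60, P(Y|X=2) = (25/29, 1/29, 1/29, 2/29) → H(Y|X=2) = 0.78569
H(Y|X) = (7/30)·0.59167 + (17/60)·1.16609 + (29/60)·0.78569 = 0.8482 bits

H(X,Y) = -Σ_{x,y} P(x,y) log₂ P(x,y). Per-cell terms -P(x,y)·log₂P(x,y):
  X=0: 0.46439, 0.16356, 0.00000, 0.00000
  X=1: 0.00000, 0.44870, 0.09845, 0.29875
  X=2: 0.52626, 0.09845, 0.09845, 0.16356
  (cells with P = 0 contribute 0)
Sum of the 12 terms: H(X,Y) = 2.3606 bits

Chain rule check:
  H(X) + H(Y|X) = 1.5124 + 0.8482 = 2.3606 bits
  H(X,Y) = 2.3606 bits
✓ Chain rule verified.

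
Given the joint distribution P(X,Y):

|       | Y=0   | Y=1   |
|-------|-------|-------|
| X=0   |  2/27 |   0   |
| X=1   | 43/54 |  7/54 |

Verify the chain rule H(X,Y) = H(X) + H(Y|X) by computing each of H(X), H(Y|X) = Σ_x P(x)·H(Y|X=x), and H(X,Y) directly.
H(X) = 0.3809 bits, H(Y|X) = 0.5410 bits, H(X,Y) = 0.9219 bits

Marginal of X (row sums):
  P(X=0) = 2/27 + 0 = 2/27
  P(X=1) = 43/54 + 7/54 = 25/27
H(X) = -[(2/27)·log₂(2/27) + (25/27)·log₂(25/27)]
  = 0.278140 + 0.102807 = 0.3809 bits

H(Y|X) = Σ_x P(x)·H(Y|X=x):
  X=0: P(X=0) = 2/27, P(Y|X=0) = (1, 0) → H(Y|X=0) = 0.000000
  X=1: P(X=1) = 25/27, P(Y|X=1) = (43/50, 7/50) → H(Y|X=1) = 0.584239
H(Y|X) = (2/27)·0.000000 + (25/27)·0.584239 = 0.5410 bits

H(X,Y) = -Σ_{x,y} P(x,y) log₂ P(x,y). Per-cell terms -P(x,y)·log₂P(x,y):
  X=0: 0.278140, 0.000000
  X=1: 0.261681, 0.382088
  (cells with P = 0 contribute 0)
Sum of the 4 terms: H(X,Y) = 0.9219 bits

Chain rule check:
  H(X) + H(Y|X) = 0.3809 + 0.5410 = 0.9219 bits
  H(X,Y) = 0.9219 bits
✓ Chain rule verified.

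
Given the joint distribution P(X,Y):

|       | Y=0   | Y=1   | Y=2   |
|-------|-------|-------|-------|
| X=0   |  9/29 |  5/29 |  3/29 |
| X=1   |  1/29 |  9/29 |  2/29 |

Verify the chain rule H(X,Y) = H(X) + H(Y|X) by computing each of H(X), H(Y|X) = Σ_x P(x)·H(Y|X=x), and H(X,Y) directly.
H(X) = 0.9784 bits, H(Y|X) = 1.2787 bits, H(X,Y) = 2.2572 bits

Marginal of X (row sums):
  P(X=0) = 9/29 + 5/29 + 3/29 = 17/29
  P(X=1) = 1/29 + 9/29 + 2/29 = 12/29
H(X) = -[(17/29)·log₂(17/29) + (12/29)·log₂(12/29)]
  = 0.451683 + 0.526766 = 0.9784 bits

H(Y|X) = Σ_x P(x)·H(Y|X=x):
  X=0: P(X=0) = 17/29, P(Y|X=0) = (9/17, 5/17, 3/17) → H(Y|X=0) = 1.446648
  X=1: P(X=1) = 12/29, P(Y|X=1) = (1/12, 3/4, 1/6) → H(Y|X=1) = 1.040852
H(Y|X) = (17/29)·1.446648 + (12/29)·1.040852 = 1.2787 bits

H(X,Y) = -Σ_{x,y} P(x,y) log₂ P(x,y). Per-cell terms -P(x,y)·log₂P(x,y):
  X=0: 0.523879, 0.437251, 0.338588
  X=1: 0.167517, 0.523879, 0.266068
Sum of the 6 terms: H(X,Y) = 2.2572 bits

Chain rule check:
  H(X) + H(Y|X) = 0.9784 + 1.2787 = 2.2571 bits
  H(X,Y) = 2.2572 bits
✓ Chain rule verified (Δ = 0.0001 is 4-dp rounding noise: each of the three values was rounded independently).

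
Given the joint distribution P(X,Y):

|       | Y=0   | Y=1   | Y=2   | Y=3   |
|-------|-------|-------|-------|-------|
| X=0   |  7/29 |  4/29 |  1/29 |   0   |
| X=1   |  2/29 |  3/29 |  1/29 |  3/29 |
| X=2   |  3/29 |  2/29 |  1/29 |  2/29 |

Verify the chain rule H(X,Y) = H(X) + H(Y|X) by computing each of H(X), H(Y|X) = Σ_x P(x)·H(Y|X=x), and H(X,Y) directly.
H(X) = 1.5632 bits, H(Y|X) = 1.6425 bits, H(X,Y) = 3.2057 bits

Marginal of X (row sums):
  P(X=0) = 7/29 + 4/29 + 1/29 + 0 = 12/29
  P(X=1) = 2/29 + 3/29 + 1/29 + 3/29 = 9/29
  P(X=2) = 3/29 + 2/29 + 1/29 + 2/29 = 8/29
H(X) = -[(12/29)·log₂(12/29) + (9/29)·log₂(9/29) + (8/29)·log₂(8/29)]
  = 0.52677 + 0.52388 + 0.51255 = 1.5632 bits

H(Y|X) = Σ_x P(x)·H(Y|X=x):
  X=0: P(X=0) = 12/29, P(Y|X=0) = (7/12, 1/3, 1/12, 0) → H(Y|X=0) = 1.28067
  X=1: P(X=1) = 9/29, P(Y|X=1) = (2/9, 1/3, 1/9, 1/3) → H(Y|X=1) = 1.89106
  X=2: P(X=2) = 8/29, P(Y|X=2) = (3/8, 1/4, 1/8, 1/4) → H(Y|X=2) = 1.90564
H(Y|X) = (12/29)·1.28067 + (9/29)·1.89106 + (8/29)·1.90564 = 1.6425 bits

H(X,Y) = -Σ_{x,y} P(x,y) log₂ P(x,y). Per-cell terms -P(x,y)·log₂P(x,y):
  X=0: 0.49498, 0.39420, 0.16752, 0.00000
  X=1: 0.26607, 0.33859, 0.16752, 0.33859
  X=2: 0.33859, 0.26607, 0.16752, 0.26607
  (cells with P = 0 contribute 0)
Sum of the 12 terms: H(X,Y) = 3.2057 bits

Chain rule check:
  H(X) + H(Y|X) = 1.5632 + 1.6425 = 3.2057 bits
  H(X,Y) = 3.2057 bits
✓ Chain rule verified.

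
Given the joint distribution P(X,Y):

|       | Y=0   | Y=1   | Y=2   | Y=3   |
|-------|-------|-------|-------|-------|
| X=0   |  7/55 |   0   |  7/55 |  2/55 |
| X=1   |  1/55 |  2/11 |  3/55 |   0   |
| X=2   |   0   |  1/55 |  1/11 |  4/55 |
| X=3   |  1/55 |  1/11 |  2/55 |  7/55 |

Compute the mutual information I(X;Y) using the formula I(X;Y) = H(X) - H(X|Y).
0.5614 bits

I(X;Y) = H(X) - H(X|Y)

Marginal of X (row sums):
  P(X=0) = 7/55 + 0 + 7/55 + 2/55 = 16/55
  P(X=1) = 1/55 + 2/11 + 3/55 + 0 = 14/55
  P(X=2) = 0 + 1/55 + 1/11 + 4/55 = 2/11
  P(X=3) = 1/55 + 1/11 + 2/55 + 7/55 = 3/11
H(X) = -[(16/55)·log₂(16/55) + (14/55)·log₂(14/55) + (2/11)·log₂(2/11) + (3/11)·log₂(3/11)]
  = 0.5182 + 0.5025 + 0.4472 + 0.5112 = 1.9791 bits

Marginal of Y (column sums):
  P(Y=0) = 7/55 + 1/55 + 0 + 1/55 = 9/55
  P(Y=1) = 0 + 2/11 + 1/55 + 1/11 = 16/55
  P(Y=2) = 7/55 + 3/55 + 1/11 + 2/55 = 17/55
  P(Y=3) = 2/55 + 0 + 4/55 + 7/55 = 13/55
H(X|Y) = Σ_y P(y)·H(X|Y=y):
  Y=0: P(Y=0) = 9/55, P(X|Y=0) = (7/9, 1/9, 0, 1/9) → H(X|Y=0) = 0.9864
  Y=1: P(Y=1) = 16/55, P(X|Y=1) = (0, 5/8, 1/16, 5/16) → H(X|Y=1) = 1.1982
  Y=2: P(Y=2) = 17/55, P(X|Y=2) = (7/17, 3/17, 5/17, 2/17) → H(X|Y=2) = 1.8512
  Y=3: P(Y=3) = 13/55, P(X|Y=3) = (2/13, 0, 4/13, 7/13) → H(X|Y=3) = 1.4196
H(X|Y) = (9/55)·0.9864 + (16/55)·1.1982 + (17/55)·1.8512 + (13/55)·1.4196 = 1.4177 bits

I(X;Y) = H(X) - H(X|Y) = 1.9791 - 1.4177 = 0.5614 bits

Cross-check via I(X;Y) = H(X) + H(Y) - H(X,Y): computing H(Y) from the column sums and H(X,Y) from the 16 cells in the same way gives H(Y) = 1.9610 bits and H(X,Y) = 3.3787 bits, so
I(X;Y) = 1.9791 + 1.9610 - 3.3787 = 0.5614 bits ✓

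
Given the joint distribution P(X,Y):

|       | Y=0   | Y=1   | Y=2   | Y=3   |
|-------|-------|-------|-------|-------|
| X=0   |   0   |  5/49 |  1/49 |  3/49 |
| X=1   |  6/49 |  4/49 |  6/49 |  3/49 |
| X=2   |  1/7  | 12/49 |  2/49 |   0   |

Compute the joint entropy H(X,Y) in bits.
3.0676 bits

H(X,Y) = -Σ_{x,y} P(x,y) log₂ P(x,y). Per-cell terms -P(x,y)·log₂P(x,y):
  X=0: 0.00000, 0.33600, 0.11459, 0.24672
  X=1: 0.37099, 0.29508, 0.37099, 0.24672
  X=2: 0.40105, 0.49708, 0.18836, 0.00000
  (cells with P = 0 contribute 0)
Sum of the 12 terms: H(X,Y) = 3.0676 bits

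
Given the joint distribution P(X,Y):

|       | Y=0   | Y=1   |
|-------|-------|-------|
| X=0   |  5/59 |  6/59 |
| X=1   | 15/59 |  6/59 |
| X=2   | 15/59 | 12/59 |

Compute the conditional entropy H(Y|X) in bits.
0.9461 bits

H(Y|X) = H(X,Y) - H(X)

H(X,Y) = -Σ_{x,y} P(x,y) log₂ P(x,y). Per-cell terms -P(x,y)·log₂P(x,y):
  X=0: 0.30176, 0.33536
  X=1: 0.50231, 0.33536
  X=2: 0.50231, 0.46732
Sum of the 6 terms: H(X,Y) = 2.4444 bits

Marginal of X (row sums):
  P(X=0) = 5/59 + 6/59 = 11/59
  P(X=1) = 15/59 + 6/59 = 21/59
  P(X=2) = 15/59 + 12/59 = 27/59
H(X) = -[(11/59)·log₂(11/59) + (21/59)·log₂(21/59) + (27/59)·log₂(27/59)]
  = 0.45179 + 0.53045 + 0.51609 = 1.4983 bits

H(Y|X) = H(X,Y) - H(X) = 2.4444 - 1.4983 = 0.9461 bits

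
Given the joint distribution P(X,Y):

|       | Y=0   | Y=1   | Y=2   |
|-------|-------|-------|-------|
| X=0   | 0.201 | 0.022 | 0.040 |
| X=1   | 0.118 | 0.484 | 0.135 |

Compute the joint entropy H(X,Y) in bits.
2.0327 bits

H(X,Y) = -Σ_{x,y} P(x,y) log₂ P(x,y). Per-cell terms -P(x,y)·log₂P(x,y):
  X=0: 0.4653, 0.1211, 0.1858
  X=1: 0.3638, 0.5067, 0.3900
Sum of the 6 terms: H(X,Y) = 2.0327 bits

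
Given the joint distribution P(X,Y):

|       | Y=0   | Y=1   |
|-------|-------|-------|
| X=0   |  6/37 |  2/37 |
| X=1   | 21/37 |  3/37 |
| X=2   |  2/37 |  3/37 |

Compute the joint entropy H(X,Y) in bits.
1.9322 bits

H(X,Y) = -Σ_{x,y} P(x,y) log₂ P(x,y). Per-cell terms -P(x,y)·log₂P(x,y):
  X=0: 0.4256, 0.2275
  X=1: 0.4638, 0.2939
  X=2: 0.2275, 0.2939
Sum of the 6 terms: H(X,Y) = 1.9322 bits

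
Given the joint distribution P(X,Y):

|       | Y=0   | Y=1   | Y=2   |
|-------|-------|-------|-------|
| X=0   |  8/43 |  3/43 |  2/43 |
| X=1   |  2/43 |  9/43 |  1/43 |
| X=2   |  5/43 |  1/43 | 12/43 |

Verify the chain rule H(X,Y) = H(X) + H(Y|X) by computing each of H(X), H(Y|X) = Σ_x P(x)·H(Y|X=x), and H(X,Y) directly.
H(X) = 1.5615 bits, H(Y|X) = 1.1691 bits, H(X,Y) = 2.7306 bits

Marginal of X (row sums):
  P(X=0) = 8/43 + 3/43 + 2/43 = 13/43
  P(X=1) = 2/43 + 9/43 + 1/43 = 12/43
  P(X=2) = 5/43 + 1/43 + 12/43 = 18/43
H(X) = -[(13/43)·log₂(13/43) + (12/43)·log₂(12/43) + (18/43)·log₂(18/43)]
  = 0.52176 + 0.51385 + 0.52591 = 1.5615 bits

H(Y|X) = Σ_x P(x)·H(Y|X=x):
  X=0: P(X=0) = 13/43, P(Y|X=0) = (8/13, 3/13, 2/13) → H(Y|X=0) = 1.33468
  X=1: P(X=1) = 12/43, P(Y|X=1) = (1/6, 3/4, 1/12) → H(Y|X=1) = 1.04085
  X=2: P(X=2) = 18/43, P(Y|X=2) = (5/18, 1/18, 2/3) → H(Y|X=2) = 1.13497
H(Y|X) = (13/43)·1.33468 + (12/43)·1.04085 + (18/43)·1.13497 = 1.1691 bits

H(X,Y) = -Σ_{x,y} P(x,y) log₂ P(x,y). Per-cell terms -P(x,y)·log₂P(x,y):
  X=0: 0.45140, 0.26800, 0.20587
  X=1: 0.20587, 0.47226, 0.12619
  X=2: 0.36097, 0.12619, 0.51385
Sum of the 9 terms: H(X,Y) = 2.7306 bits

Chain rule check:
  H(X) + H(Y|X) = 1.5615 + 1.1691 = 2.7306 bits
  H(X,Y) = 2.7306 bits
✓ Chain rule verified.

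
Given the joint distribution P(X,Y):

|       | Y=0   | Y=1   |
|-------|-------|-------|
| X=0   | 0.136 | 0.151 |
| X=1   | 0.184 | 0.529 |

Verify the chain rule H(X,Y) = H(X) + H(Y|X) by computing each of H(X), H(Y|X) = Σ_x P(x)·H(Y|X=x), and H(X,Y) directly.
H(X) = 0.8648 bits, H(Y|X) = 0.8738 bits, H(X,Y) = 1.7386 bits

Marginal of X (row sums):
  P(X=0) = 0.136 + 0.151 = 0.287
  P(X=1) = 0.184 + 0.529 = 0.713
H(X) = -[0.287·log₂(0.287) + 0.713·log₂(0.713)]
  = 0.51685 + 0.34796 = 0.8648 bits

H(Y|X) = Σ_x P(x)·H(Y|X=x):
  X=0: P(X=0) = 0.287, P(Y|X=0) = (136/287, 151/287) → H(Y|X=0) = 0.99803
  X=1: P(X=1) = 0.713, P(Y|X=1) = (8/31, 23/31) → H(Y|X=1) = 0.82381
H(Y|X) = 0.287·0.99803 + 0.713·0.82381 = 0.8738 bits

H(X,Y) = -Σ_{x,y} P(x,y) log₂ P(x,y). Per-cell terms -P(x,y)·log₂P(x,y):
  X=0: 0.39145, 0.41183
  X=1: 0.44937, 0.48597
Sum of the 4 terms: H(X,Y) = 1.7386 bits

Chain rule check:
  H(X) + H(Y|X) = 0.8648 + 0.8738 = 1.7386 bits
  H(X,Y) = 1.7386 bits
✓ Chain rule verified.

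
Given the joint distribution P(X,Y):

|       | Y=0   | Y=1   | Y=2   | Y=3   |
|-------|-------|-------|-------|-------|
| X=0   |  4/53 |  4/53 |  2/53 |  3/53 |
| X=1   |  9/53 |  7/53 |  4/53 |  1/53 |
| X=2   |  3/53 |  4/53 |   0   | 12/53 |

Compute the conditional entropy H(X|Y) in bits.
1.2718 bits

H(X|Y) = H(X,Y) - H(Y)

H(X,Y) = -Σ_{x,y} P(x,y) log₂ P(x,y). Per-cell terms -P(x,y)·log₂P(x,y):
  X=0: 0.2813525, 0.2813525, 0.1784121, 0.2345071
  X=1: 0.4343766, 0.3857351, 0.2813525, 0.1080740
  X=2: 0.2345071, 0.2813525, 0.0000000, 0.4851980
  (cells with P = 0 contribute 0)
Sum of the 12 terms: H(X,Y) = 3.186220 bits

Marginal of Y (column sums):
  P(Y=0) = 4/53 + 9/53 + 3/53 = 16/53
  P(Y=1) = 4/53 + 7/53 + 4/53 = 15/53
  P(Y=2) = 2/53 + 4/53 + 0 = 6/53
  P(Y=3) = 3/53 + 1/53 + 12/53 = 16/53
H(Y) = -[(16/53)·log₂(16/53) + (15/53)·log₂(15/53) + (6/53)·log₂(6/53) + (16/53)·log₂(16/53)]
  = 0.5216364 + 0.5153858 + 0.3558066 + 0.5216364 = 1.914465 bits

H(X|Y) = H(X,Y) - H(Y) = 3.186220 - 1.914465 = 1.2718 bits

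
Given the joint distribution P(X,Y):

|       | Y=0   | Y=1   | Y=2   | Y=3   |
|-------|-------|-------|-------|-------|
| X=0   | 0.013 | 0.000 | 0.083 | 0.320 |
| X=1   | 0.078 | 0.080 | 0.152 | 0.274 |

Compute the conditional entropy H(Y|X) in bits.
1.4294 bits

H(Y|X) = H(X,Y) - H(X)

H(X,Y) = -Σ_{x,y} P(x,y) log₂ P(x,y). Per-cell terms -P(x,y)·log₂P(x,y):
  X=0: 0.081449, 0.000000, 0.298032, 0.526034
  X=1: 0.287070, 0.291508, 0.413114, 0.511764
  (cells with P = 0 contribute 0)
Sum of the 8 terms: H(X,Y) = 2.40897 bits

Marginal of X (row sums):
  P(X=0) = 0.013 + 0.000 + 0.083 + 0.320 = 0.416
  P(X=1) = 0.078 + 0.080 + 0.152 + 0.274 = 0.584
H(X) = -[0.416·log₂(0.416) + 0.584·log₂(0.584)]
  = 0.526383 + 0.453160 = 0.97954 bits

H(Y|X) = H(X,Y) - H(X) = 2.40897 - 0.97954 = 1.4294 bits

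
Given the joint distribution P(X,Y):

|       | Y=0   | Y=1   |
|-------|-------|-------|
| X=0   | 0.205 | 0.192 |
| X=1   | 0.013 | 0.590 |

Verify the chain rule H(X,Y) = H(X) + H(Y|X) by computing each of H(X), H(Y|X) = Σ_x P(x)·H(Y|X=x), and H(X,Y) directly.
H(X) = 0.9692 bits, H(Y|X) = 0.4872 bits, H(X,Y) = 1.4564 bits

Marginal of X (row sums):
  P(X=0) = 0.205 + 0.192 = 0.397
  P(X=1) = 0.013 + 0.590 = 0.603
H(X) = -[0.397·log₂(0.397) + 0.603·log₂(0.603)]
  = 0.52912 + 0.44005 = 0.9692 bits

H(Y|X) = Σ_x P(x)·H(Y|X=x):
  X=0: P(X=0) = 0.397, P(Y|X=0) = (205/397, 192/397) → H(Y|X=0) = 0.99923
  X=1: P(X=1) = 0.603, P(Y|X=1) = (13/603, 590/603) → H(Y|X=1) = 0.15011
H(Y|X) = 0.397·0.99923 + 0.603·0.15011 = 0.4872 bits

H(X,Y) = -Σ_{x,y} P(x,y) log₂ P(x,y). Per-cell terms -P(x,y)·log₂P(x,y):
  X=0: 0.46869, 0.45712
  X=1: 0.08145, 0.44912
Sum of the 4 terms: H(X,Y) = 1.4564 bits

Chain rule check:
  H(X) + H(Y|X) = 0.9692 + 0.4872 = 1.4564 bits
  H(X,Y) = 1.4564 bits
✓ Chain rule verified.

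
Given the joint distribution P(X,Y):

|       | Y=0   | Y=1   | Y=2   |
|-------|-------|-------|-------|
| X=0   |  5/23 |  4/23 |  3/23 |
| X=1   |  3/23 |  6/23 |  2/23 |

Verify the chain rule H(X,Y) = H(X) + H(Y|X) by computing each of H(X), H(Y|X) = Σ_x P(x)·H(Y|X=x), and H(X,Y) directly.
H(X) = 0.9986 bits, H(Y|X) = 1.4976 bits, H(X,Y) = 2.4962 bits

Marginal of X (row sums):
  P(X=0) = 5/23 + 4/23 + 3/23 = 12/23
  P(X=1) = 3/23 + 6/23 + 2/23 = 11/23
H(X) = -[(12/23)·log₂(12/23) + (11/23)·log₂(11/23)]
  = 0.4897 + 0.5089 = 0.9986 bits

H(Y|X) = Σ_x P(x)·H(Y|X=x):
  X=0: P(X=0) = 12/23, P(Y|X=0) = (5/12, 1/3, 1/4) → H(Y|X=0) = 1.5546
  X=1: P(X=1) = 11/23, P(Y|X=1) = (3/11, 6/11, 2/11) → H(Y|X=1) = 1.4354
H(Y|X) = (12/23)·1.5546 + (11/23)·1.4354 = 1.4976 bits

H(X,Y) = -Σ_{x,y} P(x,y) log₂ P(x,y). Per-cell terms -P(x,y)·log₂P(x,y):
  X=0: 0.4786, 0.4389, 0.3833
  X=1: 0.3833, 0.5057, 0.3064
Sum of the 6 terms: H(X,Y) = 2.4962 bits

Chain rule check:
  H(X) + H(Y|X) = 0.9986 + 1.4976 = 2.4962 bits
  H(X,Y) = 2.4962 bits
✓ Chain rule verified.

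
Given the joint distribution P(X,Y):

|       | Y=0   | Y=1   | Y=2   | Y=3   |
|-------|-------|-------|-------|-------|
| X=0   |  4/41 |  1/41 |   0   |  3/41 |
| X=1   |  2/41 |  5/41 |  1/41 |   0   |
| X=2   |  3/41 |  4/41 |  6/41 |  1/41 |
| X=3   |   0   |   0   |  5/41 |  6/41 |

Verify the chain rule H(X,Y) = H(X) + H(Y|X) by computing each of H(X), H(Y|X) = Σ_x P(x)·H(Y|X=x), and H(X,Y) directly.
H(X) = 1.9586 bits, H(Y|X) = 1.4051 bits, H(X,Y) = 3.3637 bits

Marginal of X (row sums):
  P(X=0) = 4/41 + 1/41 + 0 + 3/41 = 8/41
  P(X=1) = 2/41 + 5/41 + 1/41 + 0 = 8/41
  P(X=2) = 3/41 + 4/41 + 6/41 + 1/41 = 14/41
  P(X=3) = 0 + 0 + 5/41 + 6/41 = 11/41
H(X) = -[(8/41)·log₂(8/41) + (8/41)·log₂(8/41) + (14/41)·log₂(14/41) + (11/41)·log₂(11/41)]
  = 0.4600 + 0.4600 + 0.5293 + 0.5093 = 1.9586 bits

H(Y|X) = Σ_x P(x)·H(Y|X=x):
  X=0: P(X=0) = 8/41, P(Y|X=0) = (1/2, 1/8, 0, 3/8) → H(Y|X=0) = 1.4056
  X=1: P(X=1) = 8/41, P(Y|X=1) = (1/4, 5/8, 1/8, 0) → H(Y|X=1) = 1.2988
  X=2: P(X=2) = 14/41, P(Y|X=2) = (3/14, 2/7, 3/7, 1/14) → H(Y|X=2) = 1.7885
  X=3: P(X=3) = 11/41, P(Y|X=3) = (0, 0, 5/11, 6/11) → H(Y|X=3) = 0.9940
H(Y|X) = (8/41)·1.4056 + (8/41)·1.2988 + (14/41)·1.7885 + (11/41)·0.9940 = 1.4051 bits

H(X,Y) = -Σ_{x,y} P(x,y) log₂ P(x,y). Per-cell terms -P(x,y)·log₂P(x,y):
  X=0: 0.3276, 0.1307, 0.0000, 0.2760
  X=1: 0.2126, 0.3702, 0.1307, 0.0000
  X=2: 0.2760, 0.3276, 0.4057, 0.1307
  X=3: 0.0000, 0.0000, 0.3702, 0.4057
  (cells with P = 0 contribute 0)
Sum of the 16 terms: H(X,Y) = 3.3637 bits

Chain rule check:
  H(X) + H(Y|X) = 1.9586 + 1.4051 = 3.3637 bits
  H(X,Y) = 3.3637 bits
✓ Chain rule verified.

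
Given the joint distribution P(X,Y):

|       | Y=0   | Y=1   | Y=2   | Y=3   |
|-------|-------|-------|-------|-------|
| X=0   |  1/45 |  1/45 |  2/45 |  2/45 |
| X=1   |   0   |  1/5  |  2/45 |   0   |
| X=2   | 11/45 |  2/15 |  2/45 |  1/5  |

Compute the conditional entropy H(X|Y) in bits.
0.9325 bits

H(X|Y) = H(X,Y) - H(Y)

H(X,Y) = -Σ_{x,y} P(x,y) log₂ P(x,y). Per-cell terms -P(x,y)·log₂P(x,y):
  X=0: 0.12204, 0.12204, 0.19964, 0.19964
  X=1: 0.00000, 0.46439, 0.19964, 0.00000
  X=2: 0.49681, 0.38759, 0.19964, 0.46439
  (cells with P = 0 contribute 0)
Sum of the 12 terms: H(X,Y) = 2.8558 bits

Marginal of Y (column sums):
  P(Y=0) = 1/45 + 0 + 11/45 = 4/15
  P(Y=1) = 1/45 + 1/5 + 2/15 = 16/45
  P(Y=2) = 2/45 + 2/45 + 2/45 = 2/15
  P(Y=3) = 2/45 + 0 + 1/5 = 11/45
H(Y) = -[(4/15)·log₂(4/15) + (16/45)·log₂(16/45) + (2/15)·log₂(2/15) + (11/45)·log₂(11/45)]
  = 0.50850 + 0.53044 + 0.38759 + 0.49681 = 1.9233 bits

H(X|Y) = H(X,Y) - H(Y) = 2.8558 - 1.9233 = 0.9325 bits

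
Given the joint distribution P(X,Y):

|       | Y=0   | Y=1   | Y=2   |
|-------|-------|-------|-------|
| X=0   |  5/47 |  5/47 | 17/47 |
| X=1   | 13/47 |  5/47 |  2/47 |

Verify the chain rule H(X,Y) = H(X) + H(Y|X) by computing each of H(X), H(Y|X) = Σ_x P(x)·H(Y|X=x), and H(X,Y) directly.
H(X) = 0.9839 bits, H(Y|X) = 1.2851 bits, H(X,Y) = 2.2690 bits

Marginal of X (row sums):
  P(X=0) = 5/47 + 5/47 + 17/47 = 27/47
  P(X=1) = 13/47 + 5/47 + 2/47 = 20/47
H(X) = -[(27/47)·log₂(27/47) + (20/47)·log₂(20/47)]
  = 0.4594 + 0.5245 = 0.9839 bits

H(Y|X) = Σ_x P(x)·H(Y|X=x):
  X=0: P(X=0) = 27/47, P(Y|X=0) = (5/27, 5/27, 17/27) → H(Y|X=0) = 1.3213
  X=1: P(X=1) = 20/47, P(Y|X=1) = (13/20, 1/4, 1/10) → H(Y|X=1) = 1.2362
H(Y|X) = (27/47)·1.3213 + (20/47)·1.2362 = 1.2851 bits

H(X,Y) = -Σ_{x,y} P(x,y) log₂ P(x,y). Per-cell terms -P(x,y)·log₂P(x,y):
  X=0: 0.3439, 0.3439, 0.5307
  X=1: 0.5128, 0.3439, 0.1938
Sum of the 6 terms: H(X,Y) = 2.2690 bits

Chain rule check:
  H(X) + H(Y|X) = 0.9839 + 1.2851 = 2.2690 bits
  H(X,Y) = 2.2690 bits
✓ Chain rule verified.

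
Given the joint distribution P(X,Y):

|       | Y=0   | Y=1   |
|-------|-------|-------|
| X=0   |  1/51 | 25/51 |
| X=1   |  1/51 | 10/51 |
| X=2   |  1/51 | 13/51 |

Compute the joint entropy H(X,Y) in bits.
1.8014 bits

H(X,Y) = -Σ_{x,y} P(x,y) log₂ P(x,y). Per-cell terms -P(x,y)·log₂P(x,y):
  X=0: 0.1112, 0.5042
  X=1: 0.1112, 0.4609
  X=2: 0.1112, 0.5027
Sum of the 6 terms: H(X,Y) = 1.8014 bits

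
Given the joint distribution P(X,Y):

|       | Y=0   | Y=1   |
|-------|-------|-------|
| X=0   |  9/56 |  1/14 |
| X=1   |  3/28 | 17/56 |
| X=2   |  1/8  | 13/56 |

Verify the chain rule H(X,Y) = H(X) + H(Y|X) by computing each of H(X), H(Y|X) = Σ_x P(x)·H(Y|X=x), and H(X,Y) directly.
H(X) = 1.5469 bits, H(Y|X) = 0.8804 bits, H(X,Y) = 2.4273 bits

Marginal of X (row sums):
  P(X=0) = 9/56 + 1/14 = 13/56
  P(X=1) = 3/28 + 17/56 = 23/56
  P(X=2) = 1/8 + 13/56 = 5/14
H(X) = -[(13/56)·log₂(13/56) + (23/56)·log₂(23/56) + (5/14)·log₂(5/14)]
  = 0.48911 + 0.52727 + 0.53051 = 1.5469 bits

H(Y|X) = Σ_x P(x)·H(Y|X=x):
  X=0: P(X=0) = 13/56, P(Y|X=0) = (9/13, 4/13) → H(Y|X=0) = 0.89049
  X=1: P(X=1) = 23/56, P(Y|X=1) = (6/23, 17/23) → H(Y|X=1) = 0.82806
  X=2: P(X=2) = 5/14, P(Y|X=2) = (7/20, 13/20) → H(Y|X=2) = 0.93407
H(Y|X) = (13/56)·0.89049 + (23/56)·0.82806 + (5/14)·0.93407 = 0.8804 bits

H(X,Y) = -Σ_{x,y} P(x,y) log₂ P(x,y). Per-cell terms -P(x,y)·log₂P(x,y):
  X=0: 0.42387, 0.27195
  X=1: 0.34526, 0.52211
  X=2: 0.37500, 0.48911
Sum of the 6 terms: H(X,Y) = 2.4273 bits

Chain rule check:
  H(X) + H(Y|X) = 1.5469 + 0.8804 = 2.4273 bits
  H(X,Y) = 2.4273 bits
✓ Chain rule verified.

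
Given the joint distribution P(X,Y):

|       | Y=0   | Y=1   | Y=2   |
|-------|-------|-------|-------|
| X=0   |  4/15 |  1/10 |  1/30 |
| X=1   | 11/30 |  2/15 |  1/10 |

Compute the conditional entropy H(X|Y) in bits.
0.9600 bits

H(X|Y) = H(X,Y) - H(Y)

H(X,Y) = -Σ_{x,y} P(x,y) log₂ P(x,y). Per-cell terms -P(x,y)·log₂P(x,y):
  X=0: 0.5085, 0.3322, 0.1636
  X=1: 0.5307, 0.3876, 0.3322
Sum of the 6 terms: H(X,Y) = 2.2548 bits

Marginal of Y (column sums):
  P(Y=0) = 4/15 + 11/30 = 19/30
  P(Y=1) = 1/10 + 2/15 = 7/30
  P(Y=2) = 1/30 + 1/10 = 2/15
H(Y) = -[(19/30)·log₂(19/30) + (7/30)·log₂(7/30) + (2/15)·log₂(2/15)]
  = 0.4173 + 0.4899 + 0.3876 = 1.2948 bits

H(X|Y) = H(X,Y) - H(Y) = 2.2548 - 1.2948 = 0.9600 bits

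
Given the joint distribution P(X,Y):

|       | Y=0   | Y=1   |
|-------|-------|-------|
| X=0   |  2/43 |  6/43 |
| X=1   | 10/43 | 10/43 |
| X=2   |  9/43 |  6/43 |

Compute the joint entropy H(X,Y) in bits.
2.4498 bits

H(X,Y) = -Σ_{x,y} P(x,y) log₂ P(x,y). Per-cell terms -P(x,y)·log₂P(x,y):
  X=0: 0.20587, 0.39646
  X=1: 0.48938, 0.48938
  X=2: 0.47226, 0.39646
Sum of the 6 terms: H(X,Y) = 2.4498 bits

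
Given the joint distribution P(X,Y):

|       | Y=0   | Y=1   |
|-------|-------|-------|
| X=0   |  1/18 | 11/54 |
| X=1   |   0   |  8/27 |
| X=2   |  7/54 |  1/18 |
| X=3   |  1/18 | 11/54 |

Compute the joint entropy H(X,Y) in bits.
2.5322 bits

H(X,Y) = -Σ_{x,y} P(x,y) log₂ P(x,y). Per-cell terms -P(x,y)·log₂P(x,y):
  X=0: 0.23166, 0.46759
  X=1: 0.00000, 0.51997
  X=2: 0.38209, 0.23166
  X=3: 0.23166, 0.46759
  (cells with P = 0 contribute 0)
Sum of the 8 terms: H(X,Y) = 2.5322 bits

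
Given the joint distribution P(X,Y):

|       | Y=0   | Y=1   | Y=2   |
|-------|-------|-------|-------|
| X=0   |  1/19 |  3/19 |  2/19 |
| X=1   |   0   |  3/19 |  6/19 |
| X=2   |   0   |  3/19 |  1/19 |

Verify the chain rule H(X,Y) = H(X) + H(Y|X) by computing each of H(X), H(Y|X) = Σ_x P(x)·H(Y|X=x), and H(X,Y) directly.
H(X) = 1.5090 bits, H(Y|X) = 1.0666 bits, H(X,Y) = 2.5756 bits

Marginal of X (row sums):
  P(X=0) = 1/19 + 3/19 + 2/19 = 6/19
  P(X=1) = 0 + 3/19 + 6/19 = 9/19
  P(X=2) = 0 + 3/19 + 1/19 = 4/19
H(X) = -[(6/19)·log₂(6/19) + (9/19)·log₂(9/19) + (4/19)·log₂(4/19)]
  = 0.52515 + 0.51063 + 0.47325 = 1.5090 bits

H(Y|X) = Σ_x P(x)·H(Y|X=x):
  X=0: P(X=0) = 6/19, P(Y|X=0) = (1/6, 1/2, 1/3) → H(Y|X=0) = 1.45915
  X=1: P(X=1) = 9/19, P(Y|X=1) = (0, 1/3, 2/3) → H(Y|X=1) = 0.91830
  X=2: P(X=2) = 4/19, P(Y|X=2) = (0, 3/4, 1/4) → H(Y|X=2) = 0.81128
H(Y|X) = (6/19)·1.45915 + (9/19)·0.91830 + (4/19)·0.81128 = 1.0666 bits

H(X,Y) = -Σ_{x,y} P(x,y) log₂ P(x,y). Per-cell terms -P(x,y)·log₂P(x,y):
  X=0: 0.22358, 0.42047, 0.34189
  X=1: 0.00000, 0.42047, 0.52515
  X=2: 0.00000, 0.42047, 0.22358
  (cells with P = 0 contribute 0)
Sum of the 9 terms: H(X,Y) = 2.5756 bits

Chain rule check:
  H(X) + H(Y|X) = 1.5090 + 1.0666 = 2.5756 bits
  H(X,Y) = 2.5756 bits
✓ Chain rule verified.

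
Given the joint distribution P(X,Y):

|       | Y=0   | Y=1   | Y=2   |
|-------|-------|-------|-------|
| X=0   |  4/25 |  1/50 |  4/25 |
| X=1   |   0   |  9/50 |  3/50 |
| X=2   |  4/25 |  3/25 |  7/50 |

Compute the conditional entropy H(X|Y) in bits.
1.2523 bits

H(X|Y) = H(X,Y) - H(Y)

H(X,Y) = -Σ_{x,y} P(x,y) log₂ P(x,y). Per-cell terms -P(x,y)·log₂P(x,y):
  X=0: 0.423017, 0.112877, 0.423017
  X=1: 0.000000, 0.445308, 0.243534
  X=2: 0.423017, 0.367067, 0.397110
  (cells with P = 0 contribute 0)
Sum of the 9 terms: H(X,Y) = 2.83495 bits

Marginal of Y (column sums):
  P(Y=0) = 4/25 + 0 + 4/25 = 8/25
  P(Y=1) = 1/50 + 9/50 + 3/25 = 8/25
  P(Y=2) = 4/25 + 3/50 + 7/50 = 9/25
H(Y) = -[(8/25)·log₂(8/25) + (8/25)·log₂(8/25) + (9/25)·log₂(9/25)]
  = 0.526034 + 0.526034 + 0.530615 = 1.58268 bits

H(X|Y) = H(X,Y) - H(Y) = 2.83495 - 1.58268 = 1.2523 bits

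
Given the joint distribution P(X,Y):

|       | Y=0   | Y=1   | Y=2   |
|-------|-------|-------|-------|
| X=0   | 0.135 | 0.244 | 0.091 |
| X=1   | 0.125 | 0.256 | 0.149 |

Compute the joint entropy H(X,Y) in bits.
2.4887 bits

H(X,Y) = -Σ_{x,y} P(x,y) log₂ P(x,y). Per-cell terms -P(x,y)·log₂P(x,y):
  X=0: 0.3900, 0.4966, 0.3147
  X=1: 0.3750, 0.5032, 0.4092
Sum of the 6 terms: H(X,Y) = 2.4887 bits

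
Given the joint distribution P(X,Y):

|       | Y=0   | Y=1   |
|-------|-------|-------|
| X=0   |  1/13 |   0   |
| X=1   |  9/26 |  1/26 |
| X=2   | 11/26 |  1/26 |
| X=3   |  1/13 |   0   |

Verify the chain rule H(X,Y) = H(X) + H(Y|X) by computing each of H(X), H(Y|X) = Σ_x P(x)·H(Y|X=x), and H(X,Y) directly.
H(X) = 1.6143 bits, H(Y|X) = 0.3714 bits, H(X,Y) = 1.9857 bits

Marginal of X (row sums):
  P(X=0) = 1/13 + 0 = 1/13
  P(X=1) = 9/26 + 1/26 = 5/13
  P(X=2) = 11/26 + 1/26 = 6/13
  P(X=3) = 1/13 + 0 = 1/13
H(X) = -[(1/13)·log₂(1/13) + (5/13)·log₂(5/13) + (6/13)·log₂(6/13) + (1/13)·log₂(1/13)]
  = 0.28465 + 0.53020 + 0.51484 + 0.28465 = 1.6143 bits

H(Y|X) = Σ_x P(x)·H(Y|X=x):
  X=0: P(X=0) = 1/13, P(Y|X=0) = (1, 0) → H(Y|X=0) = 0.00000
  X=1: P(X=1) = 5/13, P(Y|X=1) = (9/10, 1/10) → H(Y|X=1) = 0.46900
  X=2: P(X=2) = 6/13, P(Y|X=2) = (11/12, 1/12) → H(Y|X=2) = 0.41382
  X=3: P(X=3) = 1/13, P(Y|X=3) = (1, 0) → H(Y|X=3) = 0.00000
H(Y|X) = (1/13)·0.00000 + (5/13)·0.46900 + (6/13)·0.41382 + (1/13)·0.00000 = 0.3714 bits

H(X,Y) = -Σ_{x,y} P(x,y) log₂ P(x,y). Per-cell terms -P(x,y)·log₂P(x,y):
  X=0: 0.28465, 0.00000
  X=1: 0.52979, 0.18079
  X=2: 0.52504, 0.18079
  X=3: 0.28465, 0.00000
  (cells with P = 0 contribute 0)
Sum of the 8 terms: H(X,Y) = 1.9857 bits

Chain rule check:
  H(X) + H(Y|X) = 1.6143 + 0.3714 = 1.9857 bits
  H(X,Y) = 1.9857 bits
✓ Chain rule verified.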